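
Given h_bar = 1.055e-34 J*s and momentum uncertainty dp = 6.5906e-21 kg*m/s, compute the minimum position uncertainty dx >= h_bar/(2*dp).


dx = h_bar / (2 * dp)
= 1.055e-34 / (2 * 6.5906e-21)
= 1.055e-34 / 1.3181e-20
= 8.0038e-15 m

8.0038e-15


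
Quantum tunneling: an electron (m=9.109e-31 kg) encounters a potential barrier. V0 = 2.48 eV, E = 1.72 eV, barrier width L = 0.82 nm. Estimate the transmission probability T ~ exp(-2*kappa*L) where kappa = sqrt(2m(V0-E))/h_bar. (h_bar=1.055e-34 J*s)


V0 - E = 0.76 eV = 1.2175e-19 J
kappa = sqrt(2 * m * (V0-E)) / h_bar
= sqrt(2 * 9.109e-31 * 1.2175e-19) / 1.055e-34
= 4.4641e+09 /m
2*kappa*L = 2 * 4.4641e+09 * 0.82e-9
= 7.3212
T = exp(-7.3212) = 6.613958e-04

6.613958e-04


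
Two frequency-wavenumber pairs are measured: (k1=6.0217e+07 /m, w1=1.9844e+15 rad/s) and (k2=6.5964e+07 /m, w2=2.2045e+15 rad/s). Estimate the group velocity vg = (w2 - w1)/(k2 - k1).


vg = (w2 - w1) / (k2 - k1)
= (2.2045e+15 - 1.9844e+15) / (6.5964e+07 - 6.0217e+07)
= 2.2010e+14 / 5.7470e+06
= 3.8298e+07 m/s

3.8298e+07


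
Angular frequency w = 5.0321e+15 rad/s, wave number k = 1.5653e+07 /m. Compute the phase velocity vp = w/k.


vp = w / k
= 5.0321e+15 / 1.5653e+07
= 3.2148e+08 m/s

3.2148e+08


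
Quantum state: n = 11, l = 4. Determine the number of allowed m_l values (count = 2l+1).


m_l ranges from -l to +l in integer steps
So m_l goes from -4 to +4
Count = 2l + 1 = 2*4 + 1
= 9

9


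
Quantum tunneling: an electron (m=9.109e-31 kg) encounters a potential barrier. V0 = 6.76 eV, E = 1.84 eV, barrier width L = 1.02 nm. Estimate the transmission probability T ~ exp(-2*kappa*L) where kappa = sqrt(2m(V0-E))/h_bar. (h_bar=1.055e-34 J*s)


V0 - E = 4.92 eV = 7.8818e-19 J
kappa = sqrt(2 * m * (V0-E)) / h_bar
= sqrt(2 * 9.109e-31 * 7.8818e-19) / 1.055e-34
= 1.1358e+10 /m
2*kappa*L = 2 * 1.1358e+10 * 1.02e-9
= 23.1708
T = exp(-23.1708) = 8.650278e-11

8.650278e-11


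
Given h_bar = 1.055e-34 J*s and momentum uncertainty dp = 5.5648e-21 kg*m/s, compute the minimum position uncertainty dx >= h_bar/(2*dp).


dx = h_bar / (2 * dp)
= 1.055e-34 / (2 * 5.5648e-21)
= 1.055e-34 / 1.1130e-20
= 9.4792e-15 m

9.4792e-15


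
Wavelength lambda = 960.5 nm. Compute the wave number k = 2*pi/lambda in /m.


k = 2 * pi / lambda
= 6.2832 / (960.5e-9)
= 6.2832 / 9.6050e-07
= 6.5416e+06 /m

6.5416e+06


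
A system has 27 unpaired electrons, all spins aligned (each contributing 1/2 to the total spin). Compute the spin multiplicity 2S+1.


Total spin S = N * (1/2) = 27 * 0.5 = 13.5
Spin multiplicity = 2S + 1
= 2 * 13.5 + 1
= 28

28


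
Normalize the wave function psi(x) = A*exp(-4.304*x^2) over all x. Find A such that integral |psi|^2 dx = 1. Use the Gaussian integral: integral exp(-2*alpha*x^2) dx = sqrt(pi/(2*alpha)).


integral |psi|^2 dx = A^2 * sqrt(pi/(2*alpha)) = 1
A^2 = sqrt(2*alpha/pi)
= sqrt(2 * 4.304 / pi)
= 1.655298
A = sqrt(1.655298)
= 1.2866

1.2866


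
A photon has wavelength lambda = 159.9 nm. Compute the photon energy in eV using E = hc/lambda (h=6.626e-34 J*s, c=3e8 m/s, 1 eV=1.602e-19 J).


E = hc / lambda
= (6.626e-34)(3e8) / (159.9e-9)
= 1.9878e-25 / 1.5990e-07
= 1.2432e-18 J
Converting to eV: 1.2432e-18 / 1.602e-19
= 7.76 eV

7.76


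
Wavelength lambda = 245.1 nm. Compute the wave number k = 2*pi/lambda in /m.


k = 2 * pi / lambda
= 6.2832 / (245.1e-9)
= 6.2832 / 2.4510e-07
= 2.5635e+07 /m

2.5635e+07


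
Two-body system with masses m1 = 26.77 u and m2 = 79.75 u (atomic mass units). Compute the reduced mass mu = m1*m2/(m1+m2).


mu = m1 * m2 / (m1 + m2)
= 26.77 * 79.75 / (26.77 + 79.75)
= 2134.9075 / 106.52
= 20.0423 u

20.0423


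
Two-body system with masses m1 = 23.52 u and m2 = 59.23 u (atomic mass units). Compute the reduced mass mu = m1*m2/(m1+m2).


mu = m1 * m2 / (m1 + m2)
= 23.52 * 59.23 / (23.52 + 59.23)
= 1393.0896 / 82.75
= 16.8349 u

16.8349


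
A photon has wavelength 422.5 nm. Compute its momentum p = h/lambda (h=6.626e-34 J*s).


p = h / lambda
= 6.626e-34 / (422.5e-9)
= 6.626e-34 / 4.2250e-07
= 1.5683e-27 kg*m/s

1.5683e-27


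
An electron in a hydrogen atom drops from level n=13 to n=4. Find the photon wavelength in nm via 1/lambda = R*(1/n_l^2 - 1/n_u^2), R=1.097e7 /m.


1/lambda = R * (1/n_l^2 - 1/n_u^2)
= 1.097e7 * (1/4^2 - 1/13^2)
= 1.097e7 * (0.0625 - 0.005917)
= 1.097e7 * 0.056583
= 6.2071e+05 /m
lambda = 1 / 6.2071e+05 = 1611.0486 nm

1611.0486


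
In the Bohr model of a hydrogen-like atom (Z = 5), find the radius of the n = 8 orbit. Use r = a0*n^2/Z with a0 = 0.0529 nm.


r = a0 * n^2 / Z
= 0.0529 * 8^2 / 5
= 0.0529 * 64 / 5
= 0.6771 nm

0.6771


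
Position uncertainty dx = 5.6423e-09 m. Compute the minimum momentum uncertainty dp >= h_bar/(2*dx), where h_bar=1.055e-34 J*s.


dp = h_bar / (2 * dx)
= 1.055e-34 / (2 * 5.6423e-09)
= 1.055e-34 / 1.1285e-08
= 9.3490e-27 kg*m/s

9.3490e-27


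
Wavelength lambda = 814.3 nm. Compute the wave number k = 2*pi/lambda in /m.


k = 2 * pi / lambda
= 6.2832 / (814.3e-9)
= 6.2832 / 8.1430e-07
= 7.7161e+06 /m

7.7161e+06


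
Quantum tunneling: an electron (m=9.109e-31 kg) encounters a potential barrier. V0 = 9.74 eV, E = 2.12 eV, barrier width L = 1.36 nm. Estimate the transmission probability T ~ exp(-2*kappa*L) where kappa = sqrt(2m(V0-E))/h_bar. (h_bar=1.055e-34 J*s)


V0 - E = 7.62 eV = 1.2207e-18 J
kappa = sqrt(2 * m * (V0-E)) / h_bar
= sqrt(2 * 9.109e-31 * 1.2207e-18) / 1.055e-34
= 1.4135e+10 /m
2*kappa*L = 2 * 1.4135e+10 * 1.36e-9
= 38.4482
T = exp(-38.4482) = 2.005290e-17

2.005290e-17


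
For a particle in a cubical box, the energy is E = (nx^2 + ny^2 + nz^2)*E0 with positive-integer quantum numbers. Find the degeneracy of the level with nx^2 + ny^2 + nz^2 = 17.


Enumerate all (nx, ny, nz) with nx^2 + ny^2 + nz^2 = 17:
(2,2,3)
(2,3,2)
(3,2,2)
Total degeneracy = 3

3


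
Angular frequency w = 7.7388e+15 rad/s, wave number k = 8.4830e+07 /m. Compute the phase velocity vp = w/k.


vp = w / k
= 7.7388e+15 / 8.4830e+07
= 9.1227e+07 m/s

9.1227e+07


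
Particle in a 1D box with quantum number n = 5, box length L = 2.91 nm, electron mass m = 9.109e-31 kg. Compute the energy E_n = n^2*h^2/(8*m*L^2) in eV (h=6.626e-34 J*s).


E = n^2 * h^2 / (8 * m * L^2)
= 5^2 * (6.626e-34)^2 / (8 * 9.109e-31 * (2.91e-9)^2)
= 25 * 4.3904e-67 / (8 * 9.109e-31 * 8.4681e-18)
= 1.7787e-19 J
= 1.1103 eV

1.1103


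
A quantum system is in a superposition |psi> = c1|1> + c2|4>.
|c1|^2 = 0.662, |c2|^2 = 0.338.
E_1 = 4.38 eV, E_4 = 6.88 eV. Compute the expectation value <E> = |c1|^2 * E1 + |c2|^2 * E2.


<E> = |c1|^2 * E1 + |c2|^2 * E2
= 0.662 * 4.38 + 0.338 * 6.88
= 2.8996 + 2.3254
= 5.225 eV

5.225


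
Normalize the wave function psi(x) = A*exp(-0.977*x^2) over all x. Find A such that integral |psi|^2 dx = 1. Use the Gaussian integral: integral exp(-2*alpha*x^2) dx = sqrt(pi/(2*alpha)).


integral |psi|^2 dx = A^2 * sqrt(pi/(2*alpha)) = 1
A^2 = sqrt(2*alpha/pi)
= sqrt(2 * 0.977 / pi)
= 0.788656
A = sqrt(0.788656)
= 0.8881

0.8881


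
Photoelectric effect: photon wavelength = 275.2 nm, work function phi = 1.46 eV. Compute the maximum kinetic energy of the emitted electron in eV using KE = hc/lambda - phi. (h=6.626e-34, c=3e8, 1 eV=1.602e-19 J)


E_photon = hc / lambda
= (6.626e-34)(3e8) / (275.2e-9)
= 7.2231e-19 J
= 4.5088 eV
KE = E_photon - phi
= 4.5088 - 1.46
= 3.0488 eV

3.0488


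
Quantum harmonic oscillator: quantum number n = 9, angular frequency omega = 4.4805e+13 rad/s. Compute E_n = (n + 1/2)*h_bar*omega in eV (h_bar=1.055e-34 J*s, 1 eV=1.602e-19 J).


E = (n + 1/2) * h_bar * omega
= (9 + 0.5) * 1.055e-34 * 4.4805e+13
= 9.5 * 4.7269e-21
= 4.4906e-20 J
= 0.2803 eV

0.2803


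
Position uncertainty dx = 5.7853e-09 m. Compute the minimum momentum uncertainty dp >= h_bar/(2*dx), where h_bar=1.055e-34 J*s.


dp = h_bar / (2 * dx)
= 1.055e-34 / (2 * 5.7853e-09)
= 1.055e-34 / 1.1571e-08
= 9.1179e-27 kg*m/s

9.1179e-27


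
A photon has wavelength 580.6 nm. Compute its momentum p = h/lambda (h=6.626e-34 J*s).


p = h / lambda
= 6.626e-34 / (580.6e-9)
= 6.626e-34 / 5.8060e-07
= 1.1412e-27 kg*m/s

1.1412e-27


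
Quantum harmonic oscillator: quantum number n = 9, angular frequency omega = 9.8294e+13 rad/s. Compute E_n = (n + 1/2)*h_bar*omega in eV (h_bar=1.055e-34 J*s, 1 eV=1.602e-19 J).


E = (n + 1/2) * h_bar * omega
= (9 + 0.5) * 1.055e-34 * 9.8294e+13
= 9.5 * 1.0370e-20
= 9.8515e-20 J
= 0.615 eV

0.615


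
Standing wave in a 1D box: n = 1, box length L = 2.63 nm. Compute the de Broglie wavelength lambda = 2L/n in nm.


lambda = 2L / n
= 2 * 2.63 / 1
= 5.26 / 1
= 5.26 nm

5.26


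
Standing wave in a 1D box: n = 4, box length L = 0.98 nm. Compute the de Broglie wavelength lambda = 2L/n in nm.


lambda = 2L / n
= 2 * 0.98 / 4
= 1.96 / 4
= 0.49 nm

0.49


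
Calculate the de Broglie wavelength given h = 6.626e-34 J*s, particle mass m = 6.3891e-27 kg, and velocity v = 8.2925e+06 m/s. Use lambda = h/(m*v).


lambda = h / (m * v)
= 6.626e-34 / (6.3891e-27 * 8.2925e+06)
= 6.626e-34 / 5.2982e-20
= 1.2506e-14 m

1.2506e-14


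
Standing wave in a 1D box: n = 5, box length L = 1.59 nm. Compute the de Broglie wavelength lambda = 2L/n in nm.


lambda = 2L / n
= 2 * 1.59 / 5
= 3.18 / 5
= 0.636 nm

0.636


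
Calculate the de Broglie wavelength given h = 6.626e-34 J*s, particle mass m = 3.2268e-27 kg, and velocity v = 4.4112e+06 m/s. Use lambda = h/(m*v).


lambda = h / (m * v)
= 6.626e-34 / (3.2268e-27 * 4.4112e+06)
= 6.626e-34 / 1.4234e-20
= 4.6550e-14 m

4.6550e-14


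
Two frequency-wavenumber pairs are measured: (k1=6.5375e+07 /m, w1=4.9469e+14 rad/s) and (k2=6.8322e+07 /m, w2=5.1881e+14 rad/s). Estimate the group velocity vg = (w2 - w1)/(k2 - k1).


vg = (w2 - w1) / (k2 - k1)
= (5.1881e+14 - 4.9469e+14) / (6.8322e+07 - 6.5375e+07)
= 2.4120e+13 / 2.9470e+06
= 8.1846e+06 m/s

8.1846e+06


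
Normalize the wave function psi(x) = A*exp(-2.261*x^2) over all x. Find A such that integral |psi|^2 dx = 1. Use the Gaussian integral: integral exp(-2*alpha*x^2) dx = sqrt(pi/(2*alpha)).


integral |psi|^2 dx = A^2 * sqrt(pi/(2*alpha)) = 1
A^2 = sqrt(2*alpha/pi)
= sqrt(2 * 2.261 / pi)
= 1.199749
A = sqrt(1.199749)
= 1.0953

1.0953


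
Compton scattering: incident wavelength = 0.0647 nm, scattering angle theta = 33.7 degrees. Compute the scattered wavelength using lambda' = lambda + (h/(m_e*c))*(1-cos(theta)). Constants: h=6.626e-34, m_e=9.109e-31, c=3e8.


Compton wavelength: h/(m_e*c) = 2.4247e-12 m
d_lambda = 2.4247e-12 * (1 - cos(33.7 deg))
= 2.4247e-12 * 0.168046
= 4.0746e-13 m = 0.000407 nm
lambda' = 0.0647 + 0.000407
= 0.065107 nm

0.065107


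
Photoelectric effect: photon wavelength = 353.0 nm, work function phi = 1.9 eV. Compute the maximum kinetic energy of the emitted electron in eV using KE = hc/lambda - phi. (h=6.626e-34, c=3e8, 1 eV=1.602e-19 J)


E_photon = hc / lambda
= (6.626e-34)(3e8) / (353.0e-9)
= 5.6312e-19 J
= 3.5151 eV
KE = E_photon - phi
= 3.5151 - 1.9
= 1.6151 eV

1.6151


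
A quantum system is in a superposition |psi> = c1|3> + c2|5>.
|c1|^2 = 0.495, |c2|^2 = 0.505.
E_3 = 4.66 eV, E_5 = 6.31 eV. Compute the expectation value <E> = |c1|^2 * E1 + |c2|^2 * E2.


<E> = |c1|^2 * E1 + |c2|^2 * E2
= 0.495 * 4.66 + 0.505 * 6.31
= 2.3067 + 3.1865
= 5.4932 eV

5.4932


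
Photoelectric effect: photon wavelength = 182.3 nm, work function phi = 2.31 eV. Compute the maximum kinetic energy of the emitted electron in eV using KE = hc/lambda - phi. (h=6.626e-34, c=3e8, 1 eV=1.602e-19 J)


E_photon = hc / lambda
= (6.626e-34)(3e8) / (182.3e-9)
= 1.0904e-18 J
= 6.8065 eV
KE = E_photon - phi
= 6.8065 - 2.31
= 4.4965 eV

4.4965


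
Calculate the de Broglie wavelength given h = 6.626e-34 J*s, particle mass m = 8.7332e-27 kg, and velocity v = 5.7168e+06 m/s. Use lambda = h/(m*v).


lambda = h / (m * v)
= 6.626e-34 / (8.7332e-27 * 5.7168e+06)
= 6.626e-34 / 4.9926e-20
= 1.3272e-14 m

1.3272e-14


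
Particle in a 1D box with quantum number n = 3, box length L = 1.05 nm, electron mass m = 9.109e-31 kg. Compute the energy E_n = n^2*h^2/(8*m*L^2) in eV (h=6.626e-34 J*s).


E = n^2 * h^2 / (8 * m * L^2)
= 3^2 * (6.626e-34)^2 / (8 * 9.109e-31 * (1.05e-9)^2)
= 9 * 4.3904e-67 / (8 * 9.109e-31 * 1.1025e-18)
= 4.9182e-19 J
= 3.07 eV

3.07


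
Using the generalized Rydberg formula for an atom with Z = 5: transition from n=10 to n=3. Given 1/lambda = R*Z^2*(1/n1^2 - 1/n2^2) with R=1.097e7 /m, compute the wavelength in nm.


1/lambda = R * Z^2 * (1/n1^2 - 1/n2^2)
= 1.097e7 * 5^2 * (1/3^2 - 1/10^2)
= 1.097e7 * 25 * (0.111111 - 0.01)
= 2.7730e+07 /m
lambda = 1 / 2.7730e+07
= 36.0624 nm

36.0624


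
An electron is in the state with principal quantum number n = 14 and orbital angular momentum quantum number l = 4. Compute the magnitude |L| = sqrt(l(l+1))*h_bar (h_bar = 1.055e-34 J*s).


L = sqrt(l*(l+1)) * h_bar
= sqrt(4 * 5) * 1.055e-34
= sqrt(20) * 1.055e-34
= 4.4721 * 1.055e-34
= 4.7181e-34 J*s

4.7181e-34


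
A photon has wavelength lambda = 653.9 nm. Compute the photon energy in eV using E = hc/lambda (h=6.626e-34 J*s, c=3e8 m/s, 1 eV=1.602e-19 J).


E = hc / lambda
= (6.626e-34)(3e8) / (653.9e-9)
= 1.9878e-25 / 6.5390e-07
= 3.0399e-19 J
Converting to eV: 3.0399e-19 / 1.602e-19
= 1.8976 eV

1.8976


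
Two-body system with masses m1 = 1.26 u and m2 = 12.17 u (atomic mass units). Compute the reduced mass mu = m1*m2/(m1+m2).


mu = m1 * m2 / (m1 + m2)
= 1.26 * 12.17 / (1.26 + 12.17)
= 15.3342 / 13.43
= 1.1418 u

1.1418


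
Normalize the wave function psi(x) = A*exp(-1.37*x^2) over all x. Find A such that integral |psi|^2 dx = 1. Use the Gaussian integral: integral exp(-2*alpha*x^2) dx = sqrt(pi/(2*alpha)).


integral |psi|^2 dx = A^2 * sqrt(pi/(2*alpha)) = 1
A^2 = sqrt(2*alpha/pi)
= sqrt(2 * 1.37 / pi)
= 0.9339
A = sqrt(0.9339)
= 0.9664

0.9664


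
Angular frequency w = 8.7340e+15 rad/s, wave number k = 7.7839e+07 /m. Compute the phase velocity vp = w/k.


vp = w / k
= 8.7340e+15 / 7.7839e+07
= 1.1221e+08 m/s

1.1221e+08


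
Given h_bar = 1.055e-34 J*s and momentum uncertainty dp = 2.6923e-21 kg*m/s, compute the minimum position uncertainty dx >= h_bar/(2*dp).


dx = h_bar / (2 * dp)
= 1.055e-34 / (2 * 2.6923e-21)
= 1.055e-34 / 5.3846e-21
= 1.9593e-14 m

1.9593e-14


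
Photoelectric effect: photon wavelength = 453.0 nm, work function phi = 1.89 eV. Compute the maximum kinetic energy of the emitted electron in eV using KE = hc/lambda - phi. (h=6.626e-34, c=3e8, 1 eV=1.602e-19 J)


E_photon = hc / lambda
= (6.626e-34)(3e8) / (453.0e-9)
= 4.3881e-19 J
= 2.7391 eV
KE = E_photon - phi
= 2.7391 - 1.89
= 0.8491 eV

0.8491


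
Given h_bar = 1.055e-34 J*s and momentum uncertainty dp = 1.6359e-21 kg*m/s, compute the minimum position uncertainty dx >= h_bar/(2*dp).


dx = h_bar / (2 * dp)
= 1.055e-34 / (2 * 1.6359e-21)
= 1.055e-34 / 3.2718e-21
= 3.2245e-14 m

3.2245e-14


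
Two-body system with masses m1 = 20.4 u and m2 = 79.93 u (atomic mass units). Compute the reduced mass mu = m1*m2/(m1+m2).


mu = m1 * m2 / (m1 + m2)
= 20.4 * 79.93 / (20.4 + 79.93)
= 1630.572 / 100.33
= 16.2521 u

16.2521


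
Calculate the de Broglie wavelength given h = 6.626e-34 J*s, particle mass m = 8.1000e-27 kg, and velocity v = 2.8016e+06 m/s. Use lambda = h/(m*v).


lambda = h / (m * v)
= 6.626e-34 / (8.1000e-27 * 2.8016e+06)
= 6.626e-34 / 2.2693e-20
= 2.9198e-14 m

2.9198e-14


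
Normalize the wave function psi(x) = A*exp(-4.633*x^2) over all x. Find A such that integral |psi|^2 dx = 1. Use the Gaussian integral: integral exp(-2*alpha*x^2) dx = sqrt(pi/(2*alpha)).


integral |psi|^2 dx = A^2 * sqrt(pi/(2*alpha)) = 1
A^2 = sqrt(2*alpha/pi)
= sqrt(2 * 4.633 / pi)
= 1.717399
A = sqrt(1.717399)
= 1.3105

1.3105


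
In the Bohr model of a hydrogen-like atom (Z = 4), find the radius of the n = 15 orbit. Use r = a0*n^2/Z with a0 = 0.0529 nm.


r = a0 * n^2 / Z
= 0.0529 * 15^2 / 4
= 0.0529 * 225 / 4
= 2.9756 nm

2.9756


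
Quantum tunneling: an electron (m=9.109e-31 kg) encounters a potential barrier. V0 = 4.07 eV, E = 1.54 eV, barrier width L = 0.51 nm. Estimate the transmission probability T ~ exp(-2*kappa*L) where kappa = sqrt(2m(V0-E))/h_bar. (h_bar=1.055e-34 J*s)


V0 - E = 2.53 eV = 4.0531e-19 J
kappa = sqrt(2 * m * (V0-E)) / h_bar
= sqrt(2 * 9.109e-31 * 4.0531e-19) / 1.055e-34
= 8.1450e+09 /m
2*kappa*L = 2 * 8.1450e+09 * 0.51e-9
= 8.3079
T = exp(-8.3079) = 2.465692e-04

2.465692e-04


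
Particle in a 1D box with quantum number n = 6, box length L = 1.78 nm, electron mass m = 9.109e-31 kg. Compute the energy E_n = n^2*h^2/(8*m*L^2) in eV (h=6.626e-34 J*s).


E = n^2 * h^2 / (8 * m * L^2)
= 6^2 * (6.626e-34)^2 / (8 * 9.109e-31 * (1.78e-9)^2)
= 36 * 4.3904e-67 / (8 * 9.109e-31 * 3.1684e-18)
= 6.8455e-19 J
= 4.2731 eV

4.2731


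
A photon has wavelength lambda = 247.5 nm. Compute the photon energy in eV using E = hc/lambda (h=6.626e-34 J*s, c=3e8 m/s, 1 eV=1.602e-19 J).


E = hc / lambda
= (6.626e-34)(3e8) / (247.5e-9)
= 1.9878e-25 / 2.4750e-07
= 8.0315e-19 J
Converting to eV: 8.0315e-19 / 1.602e-19
= 5.0134 eV

5.0134


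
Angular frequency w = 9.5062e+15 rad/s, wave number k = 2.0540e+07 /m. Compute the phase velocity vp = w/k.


vp = w / k
= 9.5062e+15 / 2.0540e+07
= 4.6281e+08 m/s

4.6281e+08


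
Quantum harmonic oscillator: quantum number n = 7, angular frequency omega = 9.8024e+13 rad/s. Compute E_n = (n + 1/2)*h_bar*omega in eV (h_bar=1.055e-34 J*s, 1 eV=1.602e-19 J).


E = (n + 1/2) * h_bar * omega
= (7 + 0.5) * 1.055e-34 * 9.8024e+13
= 7.5 * 1.0342e-20
= 7.7561e-20 J
= 0.4842 eV

0.4842


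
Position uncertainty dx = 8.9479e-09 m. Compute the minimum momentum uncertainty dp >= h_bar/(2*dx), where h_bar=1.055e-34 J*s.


dp = h_bar / (2 * dx)
= 1.055e-34 / (2 * 8.9479e-09)
= 1.055e-34 / 1.7896e-08
= 5.8952e-27 kg*m/s

5.8952e-27


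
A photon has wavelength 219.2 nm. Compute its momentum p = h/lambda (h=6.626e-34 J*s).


p = h / lambda
= 6.626e-34 / (219.2e-9)
= 6.626e-34 / 2.1920e-07
= 3.0228e-27 kg*m/s

3.0228e-27


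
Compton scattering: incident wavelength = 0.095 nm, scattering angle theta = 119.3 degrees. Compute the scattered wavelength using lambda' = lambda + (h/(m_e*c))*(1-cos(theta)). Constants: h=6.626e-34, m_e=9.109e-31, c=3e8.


Compton wavelength: h/(m_e*c) = 2.4247e-12 m
d_lambda = 2.4247e-12 * (1 - cos(119.3 deg))
= 2.4247e-12 * 1.489382
= 3.6113e-12 m = 0.003611 nm
lambda' = 0.095 + 0.003611
= 0.098611 nm

0.098611


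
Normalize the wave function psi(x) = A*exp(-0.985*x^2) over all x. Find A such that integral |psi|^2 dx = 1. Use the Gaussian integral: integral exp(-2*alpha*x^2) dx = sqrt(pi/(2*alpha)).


integral |psi|^2 dx = A^2 * sqrt(pi/(2*alpha)) = 1
A^2 = sqrt(2*alpha/pi)
= sqrt(2 * 0.985 / pi)
= 0.791878
A = sqrt(0.791878)
= 0.8899

0.8899


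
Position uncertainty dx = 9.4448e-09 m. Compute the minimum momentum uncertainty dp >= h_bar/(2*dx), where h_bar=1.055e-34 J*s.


dp = h_bar / (2 * dx)
= 1.055e-34 / (2 * 9.4448e-09)
= 1.055e-34 / 1.8890e-08
= 5.5851e-27 kg*m/s

5.5851e-27


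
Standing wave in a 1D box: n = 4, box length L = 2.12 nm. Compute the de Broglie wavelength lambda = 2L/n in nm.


lambda = 2L / n
= 2 * 2.12 / 4
= 4.24 / 4
= 1.06 nm

1.06


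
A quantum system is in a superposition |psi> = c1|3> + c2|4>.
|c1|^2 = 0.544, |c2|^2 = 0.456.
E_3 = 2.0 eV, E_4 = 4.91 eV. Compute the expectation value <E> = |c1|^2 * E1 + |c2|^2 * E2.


<E> = |c1|^2 * E1 + |c2|^2 * E2
= 0.544 * 2.0 + 0.456 * 4.91
= 1.088 + 2.239
= 3.327 eV

3.327


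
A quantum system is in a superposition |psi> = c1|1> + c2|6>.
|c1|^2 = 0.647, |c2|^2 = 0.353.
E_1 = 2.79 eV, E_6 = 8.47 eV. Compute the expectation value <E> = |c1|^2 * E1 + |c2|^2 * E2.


<E> = |c1|^2 * E1 + |c2|^2 * E2
= 0.647 * 2.79 + 0.353 * 8.47
= 1.8051 + 2.9899
= 4.795 eV

4.795


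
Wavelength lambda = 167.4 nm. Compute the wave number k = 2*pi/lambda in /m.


k = 2 * pi / lambda
= 6.2832 / (167.4e-9)
= 6.2832 / 1.6740e-07
= 3.7534e+07 /m

3.7534e+07


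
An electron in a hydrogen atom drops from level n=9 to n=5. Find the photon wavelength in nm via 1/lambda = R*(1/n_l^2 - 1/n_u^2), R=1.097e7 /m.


1/lambda = R * (1/n_l^2 - 1/n_u^2)
= 1.097e7 * (1/5^2 - 1/9^2)
= 1.097e7 * (0.04 - 0.012346)
= 1.097e7 * 0.027654
= 3.0337e+05 /m
lambda = 1 / 3.0337e+05 = 3296.3276 nm

3296.3276


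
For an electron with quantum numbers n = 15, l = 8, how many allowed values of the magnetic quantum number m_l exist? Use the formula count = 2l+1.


m_l ranges from -l to +l in integer steps
So m_l goes from -8 to +8
Count = 2l + 1 = 2*8 + 1
= 17

17


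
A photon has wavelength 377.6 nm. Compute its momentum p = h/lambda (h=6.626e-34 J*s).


p = h / lambda
= 6.626e-34 / (377.6e-9)
= 6.626e-34 / 3.7760e-07
= 1.7548e-27 kg*m/s

1.7548e-27


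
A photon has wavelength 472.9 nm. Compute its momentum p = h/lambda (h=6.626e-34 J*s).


p = h / lambda
= 6.626e-34 / (472.9e-9)
= 6.626e-34 / 4.7290e-07
= 1.4011e-27 kg*m/s

1.4011e-27


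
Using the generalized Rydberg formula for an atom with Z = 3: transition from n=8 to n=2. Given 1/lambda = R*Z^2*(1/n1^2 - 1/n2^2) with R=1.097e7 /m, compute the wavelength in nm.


1/lambda = R * Z^2 * (1/n1^2 - 1/n2^2)
= 1.097e7 * 3^2 * (1/2^2 - 1/8^2)
= 1.097e7 * 9 * (0.25 - 0.015625)
= 2.3140e+07 /m
lambda = 1 / 2.3140e+07
= 43.2155 nm

43.2155


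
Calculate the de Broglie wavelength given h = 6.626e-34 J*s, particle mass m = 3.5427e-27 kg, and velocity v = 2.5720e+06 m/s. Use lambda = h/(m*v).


lambda = h / (m * v)
= 6.626e-34 / (3.5427e-27 * 2.5720e+06)
= 6.626e-34 / 9.1118e-21
= 7.2719e-14 m

7.2719e-14


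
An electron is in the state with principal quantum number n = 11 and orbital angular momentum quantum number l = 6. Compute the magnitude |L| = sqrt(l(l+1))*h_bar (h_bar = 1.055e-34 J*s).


L = sqrt(l*(l+1)) * h_bar
= sqrt(6 * 7) * 1.055e-34
= sqrt(42) * 1.055e-34
= 6.4807 * 1.055e-34
= 6.8372e-34 J*s

6.8372e-34


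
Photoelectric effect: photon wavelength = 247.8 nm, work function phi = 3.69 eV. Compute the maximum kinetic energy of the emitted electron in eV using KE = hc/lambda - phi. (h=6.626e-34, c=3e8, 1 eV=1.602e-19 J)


E_photon = hc / lambda
= (6.626e-34)(3e8) / (247.8e-9)
= 8.0218e-19 J
= 5.0074 eV
KE = E_photon - phi
= 5.0074 - 3.69
= 1.3174 eV

1.3174


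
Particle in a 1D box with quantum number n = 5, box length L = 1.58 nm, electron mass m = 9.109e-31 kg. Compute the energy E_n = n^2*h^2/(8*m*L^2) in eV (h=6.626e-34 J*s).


E = n^2 * h^2 / (8 * m * L^2)
= 5^2 * (6.626e-34)^2 / (8 * 9.109e-31 * (1.58e-9)^2)
= 25 * 4.3904e-67 / (8 * 9.109e-31 * 2.4964e-18)
= 6.0335e-19 J
= 3.7662 eV

3.7662


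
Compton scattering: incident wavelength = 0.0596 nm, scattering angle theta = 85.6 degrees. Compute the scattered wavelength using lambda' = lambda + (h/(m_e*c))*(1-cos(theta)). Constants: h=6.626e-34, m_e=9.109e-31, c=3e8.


Compton wavelength: h/(m_e*c) = 2.4247e-12 m
d_lambda = 2.4247e-12 * (1 - cos(85.6 deg))
= 2.4247e-12 * 0.923281
= 2.2387e-12 m = 0.002239 nm
lambda' = 0.0596 + 0.002239
= 0.061839 nm

0.061839


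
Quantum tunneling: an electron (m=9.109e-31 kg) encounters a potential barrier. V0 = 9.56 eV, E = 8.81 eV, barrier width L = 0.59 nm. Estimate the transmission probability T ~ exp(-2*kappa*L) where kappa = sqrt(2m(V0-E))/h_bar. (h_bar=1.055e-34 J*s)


V0 - E = 0.75 eV = 1.2015e-19 J
kappa = sqrt(2 * m * (V0-E)) / h_bar
= sqrt(2 * 9.109e-31 * 1.2015e-19) / 1.055e-34
= 4.4347e+09 /m
2*kappa*L = 2 * 4.4347e+09 * 0.59e-9
= 5.2329
T = exp(-5.2329) = 5.338064e-03

5.338064e-03


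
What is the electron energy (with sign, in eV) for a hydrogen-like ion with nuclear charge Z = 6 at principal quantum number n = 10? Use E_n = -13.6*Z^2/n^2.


E_n = -13.6 * Z^2 / n^2
= -13.6 * 6^2 / 10^2
= -13.6 * 36 / 100
= -4.896 eV

-4.896


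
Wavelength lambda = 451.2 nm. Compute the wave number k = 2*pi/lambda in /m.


k = 2 * pi / lambda
= 6.2832 / (451.2e-9)
= 6.2832 / 4.5120e-07
= 1.3925e+07 /m

1.3925e+07


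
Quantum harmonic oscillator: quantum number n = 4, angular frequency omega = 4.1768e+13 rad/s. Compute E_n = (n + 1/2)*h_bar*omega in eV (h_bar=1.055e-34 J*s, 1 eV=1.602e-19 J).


E = (n + 1/2) * h_bar * omega
= (4 + 0.5) * 1.055e-34 * 4.1768e+13
= 4.5 * 4.4065e-21
= 1.9829e-20 J
= 0.1238 eV

0.1238


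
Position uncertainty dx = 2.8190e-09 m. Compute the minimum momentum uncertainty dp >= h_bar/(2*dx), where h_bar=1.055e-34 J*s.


dp = h_bar / (2 * dx)
= 1.055e-34 / (2 * 2.8190e-09)
= 1.055e-34 / 5.6380e-09
= 1.8712e-26 kg*m/s

1.8712e-26


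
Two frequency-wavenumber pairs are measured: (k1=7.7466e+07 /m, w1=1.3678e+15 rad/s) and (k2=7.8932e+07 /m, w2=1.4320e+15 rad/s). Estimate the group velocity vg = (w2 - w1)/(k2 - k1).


vg = (w2 - w1) / (k2 - k1)
= (1.4320e+15 - 1.3678e+15) / (7.8932e+07 - 7.7466e+07)
= 6.4200e+13 / 1.4660e+06
= 4.3793e+07 m/s

4.3793e+07


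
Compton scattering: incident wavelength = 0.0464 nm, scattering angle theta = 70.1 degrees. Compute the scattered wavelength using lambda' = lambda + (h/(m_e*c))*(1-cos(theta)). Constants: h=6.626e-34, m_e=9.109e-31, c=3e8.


Compton wavelength: h/(m_e*c) = 2.4247e-12 m
d_lambda = 2.4247e-12 * (1 - cos(70.1 deg))
= 2.4247e-12 * 0.65962
= 1.5994e-12 m = 0.001599 nm
lambda' = 0.0464 + 0.001599
= 0.047999 nm

0.047999


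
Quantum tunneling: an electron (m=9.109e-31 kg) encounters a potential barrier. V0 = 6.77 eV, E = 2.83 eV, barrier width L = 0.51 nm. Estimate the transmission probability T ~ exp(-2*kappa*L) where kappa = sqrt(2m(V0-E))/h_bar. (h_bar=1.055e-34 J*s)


V0 - E = 3.94 eV = 6.3119e-19 J
kappa = sqrt(2 * m * (V0-E)) / h_bar
= sqrt(2 * 9.109e-31 * 6.3119e-19) / 1.055e-34
= 1.0164e+10 /m
2*kappa*L = 2 * 1.0164e+10 * 0.51e-9
= 10.3676
T = exp(-10.3676) = 3.143525e-05

3.143525e-05


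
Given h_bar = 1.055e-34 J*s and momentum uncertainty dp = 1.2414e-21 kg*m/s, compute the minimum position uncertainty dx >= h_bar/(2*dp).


dx = h_bar / (2 * dp)
= 1.055e-34 / (2 * 1.2414e-21)
= 1.055e-34 / 2.4828e-21
= 4.2492e-14 m

4.2492e-14


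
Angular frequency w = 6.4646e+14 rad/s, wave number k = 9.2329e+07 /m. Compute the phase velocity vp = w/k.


vp = w / k
= 6.4646e+14 / 9.2329e+07
= 7.0017e+06 m/s

7.0017e+06


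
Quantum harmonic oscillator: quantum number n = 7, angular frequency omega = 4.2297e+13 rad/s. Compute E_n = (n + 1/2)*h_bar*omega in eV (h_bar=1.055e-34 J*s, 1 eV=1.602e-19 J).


E = (n + 1/2) * h_bar * omega
= (7 + 0.5) * 1.055e-34 * 4.2297e+13
= 7.5 * 4.4623e-21
= 3.3468e-20 J
= 0.2089 eV

0.2089


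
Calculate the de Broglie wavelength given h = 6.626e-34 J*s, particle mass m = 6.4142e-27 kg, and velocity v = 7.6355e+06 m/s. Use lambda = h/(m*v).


lambda = h / (m * v)
= 6.626e-34 / (6.4142e-27 * 7.6355e+06)
= 6.626e-34 / 4.8976e-20
= 1.3529e-14 m

1.3529e-14


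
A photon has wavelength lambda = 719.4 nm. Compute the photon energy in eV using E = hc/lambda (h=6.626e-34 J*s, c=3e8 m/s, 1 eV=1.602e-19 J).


E = hc / lambda
= (6.626e-34)(3e8) / (719.4e-9)
= 1.9878e-25 / 7.1940e-07
= 2.7631e-19 J
Converting to eV: 2.7631e-19 / 1.602e-19
= 1.7248 eV

1.7248


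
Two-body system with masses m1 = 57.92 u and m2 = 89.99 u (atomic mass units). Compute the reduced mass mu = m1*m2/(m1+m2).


mu = m1 * m2 / (m1 + m2)
= 57.92 * 89.99 / (57.92 + 89.99)
= 5212.2208 / 147.91
= 35.2391 u

35.2391


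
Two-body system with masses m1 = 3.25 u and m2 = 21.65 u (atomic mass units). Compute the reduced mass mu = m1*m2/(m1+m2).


mu = m1 * m2 / (m1 + m2)
= 3.25 * 21.65 / (3.25 + 21.65)
= 70.3625 / 24.9
= 2.8258 u

2.8258


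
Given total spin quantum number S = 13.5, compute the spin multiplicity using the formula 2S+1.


Spin multiplicity = 2S + 1
= 2 * 13.5 + 1
= 27.0 + 1
= 28

28


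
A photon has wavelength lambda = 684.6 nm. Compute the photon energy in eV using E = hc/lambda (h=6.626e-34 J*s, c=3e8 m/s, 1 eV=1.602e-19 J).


E = hc / lambda
= (6.626e-34)(3e8) / (684.6e-9)
= 1.9878e-25 / 6.8460e-07
= 2.9036e-19 J
Converting to eV: 2.9036e-19 / 1.602e-19
= 1.8125 eV

1.8125


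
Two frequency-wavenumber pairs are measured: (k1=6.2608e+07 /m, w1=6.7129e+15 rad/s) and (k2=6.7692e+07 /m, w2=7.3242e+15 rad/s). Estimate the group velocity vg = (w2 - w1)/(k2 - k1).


vg = (w2 - w1) / (k2 - k1)
= (7.3242e+15 - 6.7129e+15) / (6.7692e+07 - 6.2608e+07)
= 6.1130e+14 / 5.0840e+06
= 1.2024e+08 m/s

1.2024e+08


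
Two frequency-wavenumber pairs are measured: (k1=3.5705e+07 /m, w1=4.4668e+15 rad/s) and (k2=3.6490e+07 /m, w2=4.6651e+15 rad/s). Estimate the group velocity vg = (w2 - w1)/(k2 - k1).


vg = (w2 - w1) / (k2 - k1)
= (4.6651e+15 - 4.4668e+15) / (3.6490e+07 - 3.5705e+07)
= 1.9830e+14 / 7.8500e+05
= 2.5261e+08 m/s

2.5261e+08


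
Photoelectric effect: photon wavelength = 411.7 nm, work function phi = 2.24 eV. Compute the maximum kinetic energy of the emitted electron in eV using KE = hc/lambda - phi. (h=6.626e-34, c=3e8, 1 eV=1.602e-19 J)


E_photon = hc / lambda
= (6.626e-34)(3e8) / (411.7e-9)
= 4.8283e-19 J
= 3.0139 eV
KE = E_photon - phi
= 3.0139 - 2.24
= 0.7739 eV

0.7739


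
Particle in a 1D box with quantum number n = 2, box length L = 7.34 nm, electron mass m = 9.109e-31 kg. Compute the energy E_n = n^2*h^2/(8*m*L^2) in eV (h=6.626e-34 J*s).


E = n^2 * h^2 / (8 * m * L^2)
= 2^2 * (6.626e-34)^2 / (8 * 9.109e-31 * (7.34e-9)^2)
= 4 * 4.3904e-67 / (8 * 9.109e-31 * 5.3876e-17)
= 4.4731e-21 J
= 0.0279 eV

0.0279


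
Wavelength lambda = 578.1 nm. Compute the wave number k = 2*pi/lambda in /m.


k = 2 * pi / lambda
= 6.2832 / (578.1e-9)
= 6.2832 / 5.7810e-07
= 1.0869e+07 /m

1.0869e+07


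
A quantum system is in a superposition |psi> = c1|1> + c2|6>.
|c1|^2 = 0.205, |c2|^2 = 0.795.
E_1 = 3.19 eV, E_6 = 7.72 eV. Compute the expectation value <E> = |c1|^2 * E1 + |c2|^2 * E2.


<E> = |c1|^2 * E1 + |c2|^2 * E2
= 0.205 * 3.19 + 0.795 * 7.72
= 0.6539 + 6.1374
= 6.7914 eV

6.7914


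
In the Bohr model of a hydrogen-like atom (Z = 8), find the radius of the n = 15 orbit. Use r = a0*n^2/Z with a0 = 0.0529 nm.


r = a0 * n^2 / Z
= 0.0529 * 15^2 / 8
= 0.0529 * 225 / 8
= 1.4878 nm

1.4878


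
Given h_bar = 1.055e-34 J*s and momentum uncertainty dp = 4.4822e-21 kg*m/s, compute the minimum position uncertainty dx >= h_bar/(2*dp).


dx = h_bar / (2 * dp)
= 1.055e-34 / (2 * 4.4822e-21)
= 1.055e-34 / 8.9644e-21
= 1.1769e-14 m

1.1769e-14


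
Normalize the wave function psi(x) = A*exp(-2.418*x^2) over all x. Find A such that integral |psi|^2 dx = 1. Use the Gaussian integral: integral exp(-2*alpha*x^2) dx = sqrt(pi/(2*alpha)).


integral |psi|^2 dx = A^2 * sqrt(pi/(2*alpha)) = 1
A^2 = sqrt(2*alpha/pi)
= sqrt(2 * 2.418 / pi)
= 1.240704
A = sqrt(1.240704)
= 1.1139

1.1139


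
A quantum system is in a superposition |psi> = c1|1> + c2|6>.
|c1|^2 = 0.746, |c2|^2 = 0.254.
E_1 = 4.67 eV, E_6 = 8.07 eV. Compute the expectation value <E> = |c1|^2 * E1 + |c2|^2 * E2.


<E> = |c1|^2 * E1 + |c2|^2 * E2
= 0.746 * 4.67 + 0.254 * 8.07
= 3.4838 + 2.0498
= 5.5336 eV

5.5336


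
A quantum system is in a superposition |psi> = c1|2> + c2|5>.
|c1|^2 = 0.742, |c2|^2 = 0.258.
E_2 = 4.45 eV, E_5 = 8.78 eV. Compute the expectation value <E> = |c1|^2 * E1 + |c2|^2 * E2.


<E> = |c1|^2 * E1 + |c2|^2 * E2
= 0.742 * 4.45 + 0.258 * 8.78
= 3.3019 + 2.2652
= 5.5671 eV

5.5671


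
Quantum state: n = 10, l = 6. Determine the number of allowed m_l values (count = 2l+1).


m_l ranges from -l to +l in integer steps
So m_l goes from -6 to +6
Count = 2l + 1 = 2*6 + 1
= 13

13


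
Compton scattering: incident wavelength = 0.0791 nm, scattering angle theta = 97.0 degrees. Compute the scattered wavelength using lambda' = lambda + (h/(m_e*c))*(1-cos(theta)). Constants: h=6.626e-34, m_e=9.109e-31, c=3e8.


Compton wavelength: h/(m_e*c) = 2.4247e-12 m
d_lambda = 2.4247e-12 * (1 - cos(97.0 deg))
= 2.4247e-12 * 1.121869
= 2.7202e-12 m = 0.00272 nm
lambda' = 0.0791 + 0.00272
= 0.08182 nm

0.08182


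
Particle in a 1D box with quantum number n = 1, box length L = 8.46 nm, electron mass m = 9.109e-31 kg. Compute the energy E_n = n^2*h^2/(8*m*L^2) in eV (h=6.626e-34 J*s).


E = n^2 * h^2 / (8 * m * L^2)
= 1^2 * (6.626e-34)^2 / (8 * 9.109e-31 * (8.46e-9)^2)
= 1 * 4.3904e-67 / (8 * 9.109e-31 * 7.1572e-17)
= 8.4179e-22 J
= 0.0053 eV

0.0053


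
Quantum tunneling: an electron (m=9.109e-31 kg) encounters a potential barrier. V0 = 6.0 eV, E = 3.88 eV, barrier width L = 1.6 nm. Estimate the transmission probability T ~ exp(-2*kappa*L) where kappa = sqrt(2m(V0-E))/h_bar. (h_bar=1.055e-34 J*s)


V0 - E = 2.12 eV = 3.3962e-19 J
kappa = sqrt(2 * m * (V0-E)) / h_bar
= sqrt(2 * 9.109e-31 * 3.3962e-19) / 1.055e-34
= 7.4558e+09 /m
2*kappa*L = 2 * 7.4558e+09 * 1.6e-9
= 23.8587
T = exp(-23.8587) = 4.348021e-11

4.348021e-11


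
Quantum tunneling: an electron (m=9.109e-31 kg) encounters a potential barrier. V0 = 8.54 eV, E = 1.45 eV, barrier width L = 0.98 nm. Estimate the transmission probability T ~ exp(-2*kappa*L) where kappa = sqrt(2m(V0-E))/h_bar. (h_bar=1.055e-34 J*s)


V0 - E = 7.09 eV = 1.1358e-18 J
kappa = sqrt(2 * m * (V0-E)) / h_bar
= sqrt(2 * 9.109e-31 * 1.1358e-18) / 1.055e-34
= 1.3635e+10 /m
2*kappa*L = 2 * 1.3635e+10 * 0.98e-9
= 26.7244
T = exp(-26.7244) = 2.475886e-12

2.475886e-12


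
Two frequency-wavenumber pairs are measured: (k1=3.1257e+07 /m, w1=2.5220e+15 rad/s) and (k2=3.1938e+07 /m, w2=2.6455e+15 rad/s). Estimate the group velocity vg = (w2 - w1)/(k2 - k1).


vg = (w2 - w1) / (k2 - k1)
= (2.6455e+15 - 2.5220e+15) / (3.1938e+07 - 3.1257e+07)
= 1.2350e+14 / 6.8100e+05
= 1.8135e+08 m/s

1.8135e+08


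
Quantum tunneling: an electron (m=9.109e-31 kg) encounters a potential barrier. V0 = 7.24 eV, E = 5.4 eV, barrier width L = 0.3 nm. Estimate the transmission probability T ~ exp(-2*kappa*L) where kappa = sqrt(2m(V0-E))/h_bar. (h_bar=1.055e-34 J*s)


V0 - E = 1.84 eV = 2.9477e-19 J
kappa = sqrt(2 * m * (V0-E)) / h_bar
= sqrt(2 * 9.109e-31 * 2.9477e-19) / 1.055e-34
= 6.9461e+09 /m
2*kappa*L = 2 * 6.9461e+09 * 0.3e-9
= 4.1676
T = exp(-4.1676) = 1.548890e-02

1.548890e-02


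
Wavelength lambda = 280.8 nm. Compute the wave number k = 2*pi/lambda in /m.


k = 2 * pi / lambda
= 6.2832 / (280.8e-9)
= 6.2832 / 2.8080e-07
= 2.2376e+07 /m

2.2376e+07


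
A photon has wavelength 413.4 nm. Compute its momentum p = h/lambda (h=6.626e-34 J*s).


p = h / lambda
= 6.626e-34 / (413.4e-9)
= 6.626e-34 / 4.1340e-07
= 1.6028e-27 kg*m/s

1.6028e-27


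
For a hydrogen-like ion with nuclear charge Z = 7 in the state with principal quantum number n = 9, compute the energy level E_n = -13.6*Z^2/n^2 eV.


E_n = -13.6 * Z^2 / n^2
= -13.6 * 7^2 / 9^2
= -13.6 * 49 / 81
= -8.2272 eV

-8.2272


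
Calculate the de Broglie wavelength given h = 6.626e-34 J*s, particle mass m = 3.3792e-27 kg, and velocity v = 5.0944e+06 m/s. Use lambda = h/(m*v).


lambda = h / (m * v)
= 6.626e-34 / (3.3792e-27 * 5.0944e+06)
= 6.626e-34 / 1.7215e-20
= 3.8490e-14 m

3.8490e-14


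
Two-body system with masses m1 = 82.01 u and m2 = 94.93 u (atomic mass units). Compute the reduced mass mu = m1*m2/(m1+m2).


mu = m1 * m2 / (m1 + m2)
= 82.01 * 94.93 / (82.01 + 94.93)
= 7785.2093 / 176.94
= 43.9991 u

43.9991


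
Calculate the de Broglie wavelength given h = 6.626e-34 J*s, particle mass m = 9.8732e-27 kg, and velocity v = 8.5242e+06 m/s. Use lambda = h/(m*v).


lambda = h / (m * v)
= 6.626e-34 / (9.8732e-27 * 8.5242e+06)
= 6.626e-34 / 8.4161e-20
= 7.8730e-15 m

7.8730e-15


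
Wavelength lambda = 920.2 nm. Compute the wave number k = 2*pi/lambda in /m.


k = 2 * pi / lambda
= 6.2832 / (920.2e-9)
= 6.2832 / 9.2020e-07
= 6.8281e+06 /m

6.8281e+06


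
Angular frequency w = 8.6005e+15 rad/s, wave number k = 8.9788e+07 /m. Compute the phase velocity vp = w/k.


vp = w / k
= 8.6005e+15 / 8.9788e+07
= 9.5787e+07 m/s

9.5787e+07


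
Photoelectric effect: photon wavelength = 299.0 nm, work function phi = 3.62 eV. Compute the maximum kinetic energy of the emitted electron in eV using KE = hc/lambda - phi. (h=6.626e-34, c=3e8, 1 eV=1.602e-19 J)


E_photon = hc / lambda
= (6.626e-34)(3e8) / (299.0e-9)
= 6.6482e-19 J
= 4.1499 eV
KE = E_photon - phi
= 4.1499 - 3.62
= 0.5299 eV

0.5299


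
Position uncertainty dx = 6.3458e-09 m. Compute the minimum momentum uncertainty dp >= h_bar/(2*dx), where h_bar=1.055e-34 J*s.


dp = h_bar / (2 * dx)
= 1.055e-34 / (2 * 6.3458e-09)
= 1.055e-34 / 1.2692e-08
= 8.3126e-27 kg*m/s

8.3126e-27


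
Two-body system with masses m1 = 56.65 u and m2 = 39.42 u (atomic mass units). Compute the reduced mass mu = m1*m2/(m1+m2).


mu = m1 * m2 / (m1 + m2)
= 56.65 * 39.42 / (56.65 + 39.42)
= 2233.143 / 96.07
= 23.245 u

23.245


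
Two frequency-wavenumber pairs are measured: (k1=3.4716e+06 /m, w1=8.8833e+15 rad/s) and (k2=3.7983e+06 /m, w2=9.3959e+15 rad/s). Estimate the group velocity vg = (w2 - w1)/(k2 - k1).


vg = (w2 - w1) / (k2 - k1)
= (9.3959e+15 - 8.8833e+15) / (3.7983e+06 - 3.4716e+06)
= 5.1260e+14 / 3.2670e+05
= 1.5690e+09 m/s

1.5690e+09


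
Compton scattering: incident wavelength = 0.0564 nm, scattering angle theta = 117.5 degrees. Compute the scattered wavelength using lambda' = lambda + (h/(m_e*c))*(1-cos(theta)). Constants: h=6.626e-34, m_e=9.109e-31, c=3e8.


Compton wavelength: h/(m_e*c) = 2.4247e-12 m
d_lambda = 2.4247e-12 * (1 - cos(117.5 deg))
= 2.4247e-12 * 1.461749
= 3.5443e-12 m = 0.003544 nm
lambda' = 0.0564 + 0.003544
= 0.059944 nm

0.059944


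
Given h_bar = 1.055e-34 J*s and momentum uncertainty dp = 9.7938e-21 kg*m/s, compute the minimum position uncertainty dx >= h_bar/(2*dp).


dx = h_bar / (2 * dp)
= 1.055e-34 / (2 * 9.7938e-21)
= 1.055e-34 / 1.9588e-20
= 5.3861e-15 m

5.3861e-15


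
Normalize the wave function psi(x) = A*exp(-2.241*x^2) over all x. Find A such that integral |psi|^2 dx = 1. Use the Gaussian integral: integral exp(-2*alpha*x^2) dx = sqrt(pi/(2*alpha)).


integral |psi|^2 dx = A^2 * sqrt(pi/(2*alpha)) = 1
A^2 = sqrt(2*alpha/pi)
= sqrt(2 * 2.241 / pi)
= 1.194431
A = sqrt(1.194431)
= 1.0929

1.0929


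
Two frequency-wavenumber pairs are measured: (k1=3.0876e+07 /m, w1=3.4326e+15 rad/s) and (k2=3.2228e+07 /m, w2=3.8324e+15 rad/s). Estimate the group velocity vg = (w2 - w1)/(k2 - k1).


vg = (w2 - w1) / (k2 - k1)
= (3.8324e+15 - 3.4326e+15) / (3.2228e+07 - 3.0876e+07)
= 3.9980e+14 / 1.3520e+06
= 2.9571e+08 m/s

2.9571e+08


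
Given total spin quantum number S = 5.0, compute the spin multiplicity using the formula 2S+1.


Spin multiplicity = 2S + 1
= 2 * 5.0 + 1
= 10.0 + 1
= 11

11


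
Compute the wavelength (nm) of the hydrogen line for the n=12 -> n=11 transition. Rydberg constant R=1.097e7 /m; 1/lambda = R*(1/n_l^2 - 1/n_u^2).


1/lambda = R * (1/n_l^2 - 1/n_u^2)
= 1.097e7 * (1/11^2 - 1/12^2)
= 1.097e7 * (0.008264 - 0.006944)
= 1.097e7 * 0.00132
= 1.4481e+04 /m
lambda = 1 / 1.4481e+04 = 69057.905 nm

69057.905


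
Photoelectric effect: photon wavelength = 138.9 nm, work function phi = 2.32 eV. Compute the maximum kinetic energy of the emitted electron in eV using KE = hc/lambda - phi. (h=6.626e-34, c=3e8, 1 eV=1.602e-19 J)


E_photon = hc / lambda
= (6.626e-34)(3e8) / (138.9e-9)
= 1.4311e-18 J
= 8.9332 eV
KE = E_photon - phi
= 8.9332 - 2.32
= 6.6132 eV

6.6132


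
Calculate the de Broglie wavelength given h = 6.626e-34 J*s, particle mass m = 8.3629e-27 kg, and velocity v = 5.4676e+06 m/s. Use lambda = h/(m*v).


lambda = h / (m * v)
= 6.626e-34 / (8.3629e-27 * 5.4676e+06)
= 6.626e-34 / 4.5725e-20
= 1.4491e-14 m

1.4491e-14


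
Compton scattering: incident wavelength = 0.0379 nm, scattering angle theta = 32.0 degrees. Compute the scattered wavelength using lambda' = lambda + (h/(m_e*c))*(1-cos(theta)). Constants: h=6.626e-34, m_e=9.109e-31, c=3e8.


Compton wavelength: h/(m_e*c) = 2.4247e-12 m
d_lambda = 2.4247e-12 * (1 - cos(32.0 deg))
= 2.4247e-12 * 0.151952
= 3.6844e-13 m = 0.000368 nm
lambda' = 0.0379 + 0.000368
= 0.038268 nm

0.038268
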